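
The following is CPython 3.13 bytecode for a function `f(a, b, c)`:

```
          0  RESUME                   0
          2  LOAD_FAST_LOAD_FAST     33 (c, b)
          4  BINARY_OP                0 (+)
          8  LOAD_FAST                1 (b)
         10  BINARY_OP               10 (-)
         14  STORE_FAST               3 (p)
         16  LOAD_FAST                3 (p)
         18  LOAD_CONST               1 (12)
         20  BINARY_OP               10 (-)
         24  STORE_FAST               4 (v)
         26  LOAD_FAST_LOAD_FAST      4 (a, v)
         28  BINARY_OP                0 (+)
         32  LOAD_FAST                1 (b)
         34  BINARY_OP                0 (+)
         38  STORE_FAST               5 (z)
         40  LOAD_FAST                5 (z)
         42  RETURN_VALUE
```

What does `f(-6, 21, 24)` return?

27

LOAD_FAST_LOAD_FAST c,b → push 24,21. Stack: [24, 21]
BINARY_OP + → 24 + 21 = 45. Stack: [45]
LOAD_FAST b → push 21. Stack: [45, 21]
BINARY_OP - → 45 - 21 = 24. Stack: [24]
STORE_FAST p → p=24. Stack: []
LOAD_FAST p → push 24. Stack: [24]
LOAD_CONST → push 12. Stack: [24, 12]
BINARY_OP - → 24 - 12 = 12. Stack: [12]
STORE_FAST v → v=12. Stack: []
LOAD_FAST_LOAD_FAST a,v → push -6,12. Stack: [-6, 12]
BINARY_OP + → -6 + 12 = 6. Stack: [6]
LOAD_FAST b → push 21. Stack: [6, 21]
BINARY_OP + → 6 + 21 = 27. Stack: [27]
STORE_FAST z → z=27. Stack: []
LOAD_FAST z → push 27. Stack: [27]
RETURN_VALUE → return 27.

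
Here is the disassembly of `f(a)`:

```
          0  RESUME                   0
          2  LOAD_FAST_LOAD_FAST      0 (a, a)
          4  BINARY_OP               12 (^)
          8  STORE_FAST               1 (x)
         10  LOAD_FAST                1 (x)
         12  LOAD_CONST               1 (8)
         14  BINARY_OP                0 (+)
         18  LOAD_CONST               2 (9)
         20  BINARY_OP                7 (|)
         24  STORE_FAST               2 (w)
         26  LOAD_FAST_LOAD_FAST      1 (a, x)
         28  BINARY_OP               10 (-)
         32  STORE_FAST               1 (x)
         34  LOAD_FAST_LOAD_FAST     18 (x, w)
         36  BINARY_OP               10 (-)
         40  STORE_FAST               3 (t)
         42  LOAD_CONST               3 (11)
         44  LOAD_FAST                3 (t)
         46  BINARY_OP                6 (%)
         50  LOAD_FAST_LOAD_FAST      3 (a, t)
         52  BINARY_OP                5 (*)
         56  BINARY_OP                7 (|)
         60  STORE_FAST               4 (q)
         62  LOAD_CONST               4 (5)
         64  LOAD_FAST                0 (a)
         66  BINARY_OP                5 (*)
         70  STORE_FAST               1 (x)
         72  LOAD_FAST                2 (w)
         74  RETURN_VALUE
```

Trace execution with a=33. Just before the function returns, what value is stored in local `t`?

LOAD_FAST_LOAD_FAST a,a → push 33,33. Stack: [33, 33]
BINARY_OP ^ → 33 ^ 33 = 0. Stack: [0]
STORE_FAST x → x=0. Stack: []
LOAD_FAST x → push 0. Stack: [0]
LOAD_CONST → push 8. Stack: [0, 8]
BINARY_OP + → 0 + 8 = 8. Stack: [8]
LOAD_CONST → push 9. Stack: [8, 9]
BINARY_OP | → 8 | 9 = 9. Stack: [9]
STORE_FAST w → w=9. Stack: []
LOAD_FAST_LOAD_FAST a,x → push 33,0. Stack: [33, 0]
BINARY_OP - → 33 - 0 = 33. Stack: [33]
STORE_FAST x → x=33. Stack: []
LOAD_FAST_LOAD_FAST x,w → push 33,9. Stack: [33, 9]
BINARY_OP - → 33 - 9 = 24. Stack: [24]
STORE_FAST t → t=24. Stack: []
LOAD_CONST → push 11. Stack: [11]
LOAD_FAST t → push 24. Stack: [11, 24]
BINARY_OP % → 11 % 24 = 11. Stack: [11]
LOAD_FAST_LOAD_FAST a,t → push 33,24. Stack: [11, 33, 24]
BINARY_OP * → 33 * 24 = 792. Stack: [11, 792]
BINARY_OP | → 11 | 792 = 795. Stack: [795]
STORE_FAST q → q=795. Stack: []
LOAD_CONST → push 5. Stack: [5]
LOAD_FAST a → push 33. Stack: [5, 33]
BINARY_OP * → 5 * 33 = 165. Stack: [165]
STORE_FAST x → x=165. Stack: []
LOAD_FAST w → push 9. Stack: [9]
RETURN_VALUE → return 9.

24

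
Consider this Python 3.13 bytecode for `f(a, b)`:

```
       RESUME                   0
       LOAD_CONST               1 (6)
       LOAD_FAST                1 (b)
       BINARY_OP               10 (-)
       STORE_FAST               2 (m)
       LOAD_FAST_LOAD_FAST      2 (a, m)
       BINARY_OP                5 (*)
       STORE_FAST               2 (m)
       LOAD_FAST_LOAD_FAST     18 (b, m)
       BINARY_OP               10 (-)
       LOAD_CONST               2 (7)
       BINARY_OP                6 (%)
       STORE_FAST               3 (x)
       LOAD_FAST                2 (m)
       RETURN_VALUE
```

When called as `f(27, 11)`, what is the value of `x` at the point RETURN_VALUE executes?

6

LOAD_CONST → push 6. Stack: [6]
LOAD_FAST b → push 11. Stack: [6, 11]
BINARY_OP - → 6 - 11 = -5. Stack: [-5]
STORE_FAST m → m=-5. Stack: []
LOAD_FAST_LOAD_FAST a,m → push 27,-5. Stack: [27, -5]
BINARY_OP * → 27 * -5 = -135. Stack: [-135]
STORE_FAST m → m=-135. Stack: []
LOAD_FAST_LOAD_FAST b,m → push 11,-135. Stack: [11, -135]
BINARY_OP - → 11 - -135 = 146. Stack: [146]
LOAD_CONST → push 7. Stack: [146, 7]
BINARY_OP % → 146 % 7 = 6. Stack: [6]
STORE_FAST x → x=6. Stack: []
LOAD_FAST m → push -135. Stack: [-135]
RETURN_VALUE → return -135.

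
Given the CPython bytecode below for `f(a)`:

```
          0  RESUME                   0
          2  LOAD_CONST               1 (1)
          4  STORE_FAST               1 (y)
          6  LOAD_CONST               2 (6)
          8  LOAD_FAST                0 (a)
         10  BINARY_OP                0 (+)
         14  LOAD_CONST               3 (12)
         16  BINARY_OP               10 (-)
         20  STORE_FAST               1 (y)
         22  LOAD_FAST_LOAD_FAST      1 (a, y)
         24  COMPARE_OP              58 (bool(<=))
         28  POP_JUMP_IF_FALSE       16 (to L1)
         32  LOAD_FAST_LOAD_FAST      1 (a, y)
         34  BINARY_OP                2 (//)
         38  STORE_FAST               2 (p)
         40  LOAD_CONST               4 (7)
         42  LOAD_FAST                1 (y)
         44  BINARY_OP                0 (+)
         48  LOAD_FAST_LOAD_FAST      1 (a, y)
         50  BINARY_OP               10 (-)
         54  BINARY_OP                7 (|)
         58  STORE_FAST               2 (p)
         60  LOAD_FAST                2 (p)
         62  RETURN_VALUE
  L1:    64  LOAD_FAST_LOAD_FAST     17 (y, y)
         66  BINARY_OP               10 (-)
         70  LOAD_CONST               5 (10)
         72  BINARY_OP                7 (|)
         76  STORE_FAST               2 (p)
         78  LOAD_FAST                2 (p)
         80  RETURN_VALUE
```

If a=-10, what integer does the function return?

LOAD_CONST → push 1. Stack: [1]
STORE_FAST y → y=1. Stack: []
LOAD_CONST → push 6. Stack: [6]
LOAD_FAST a → push -10. Stack: [6, -10]
BINARY_OP + → 6 + -10 = -4. Stack: [-4]
LOAD_CONST → push 12. Stack: [-4, 12]
BINARY_OP - → -4 - 12 = -16. Stack: [-16]
STORE_FAST y → y=-16. Stack: []
LOAD_FAST_LOAD_FAST a,y → push -10,-16. Stack: [-10, -16]
COMPARE_OP bool(<=) → -10 vs -16 = False. Stack: [False]
POP_JUMP_IF_FALSE → pop False; jump. Stack: []
LOAD_FAST_LOAD_FAST y,y → push -16,-16. Stack: [-16, -16]
BINARY_OP - → -16 - -16 = 0. Stack: [0]
LOAD_CONST → push 10. Stack: [0, 10]
BINARY_OP | → 0 | 10 = 10. Stack: [10]
STORE_FAST p → p=10. Stack: []
LOAD_FAST p → push 10. Stack: [10]
RETURN_VALUE → return 10.

10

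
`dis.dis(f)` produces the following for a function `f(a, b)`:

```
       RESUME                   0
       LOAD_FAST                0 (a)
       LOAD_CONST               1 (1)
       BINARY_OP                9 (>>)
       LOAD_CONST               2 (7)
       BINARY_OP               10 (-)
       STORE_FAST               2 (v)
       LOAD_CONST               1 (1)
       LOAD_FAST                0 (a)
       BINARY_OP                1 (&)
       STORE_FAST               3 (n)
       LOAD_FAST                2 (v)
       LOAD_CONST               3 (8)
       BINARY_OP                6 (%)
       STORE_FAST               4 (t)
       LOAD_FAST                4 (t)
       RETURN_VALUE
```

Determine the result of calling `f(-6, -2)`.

6

LOAD_FAST a → push -6. Stack: [-6]
LOAD_CONST → push 1. Stack: [-6, 1]
BINARY_OP >> → -6 >> 1 = -3. Stack: [-3]
LOAD_CONST → push 7. Stack: [-3, 7]
BINARY_OP - → -3 - 7 = -10. Stack: [-10]
STORE_FAST v → v=-10. Stack: []
LOAD_CONST → push 1. Stack: [1]
LOAD_FAST a → push -6. Stack: [1, -6]
BINARY_OP & → 1 & -6 = 0. Stack: [0]
STORE_FAST n → n=0. Stack: []
LOAD_FAST v → push -10. Stack: [-10]
LOAD_CONST → push 8. Stack: [-10, 8]
BINARY_OP % → -10 % 8 = 6. Stack: [6]
STORE_FAST t → t=6. Stack: []
LOAD_FAST t → push 6. Stack: [6]
RETURN_VALUE → return 6.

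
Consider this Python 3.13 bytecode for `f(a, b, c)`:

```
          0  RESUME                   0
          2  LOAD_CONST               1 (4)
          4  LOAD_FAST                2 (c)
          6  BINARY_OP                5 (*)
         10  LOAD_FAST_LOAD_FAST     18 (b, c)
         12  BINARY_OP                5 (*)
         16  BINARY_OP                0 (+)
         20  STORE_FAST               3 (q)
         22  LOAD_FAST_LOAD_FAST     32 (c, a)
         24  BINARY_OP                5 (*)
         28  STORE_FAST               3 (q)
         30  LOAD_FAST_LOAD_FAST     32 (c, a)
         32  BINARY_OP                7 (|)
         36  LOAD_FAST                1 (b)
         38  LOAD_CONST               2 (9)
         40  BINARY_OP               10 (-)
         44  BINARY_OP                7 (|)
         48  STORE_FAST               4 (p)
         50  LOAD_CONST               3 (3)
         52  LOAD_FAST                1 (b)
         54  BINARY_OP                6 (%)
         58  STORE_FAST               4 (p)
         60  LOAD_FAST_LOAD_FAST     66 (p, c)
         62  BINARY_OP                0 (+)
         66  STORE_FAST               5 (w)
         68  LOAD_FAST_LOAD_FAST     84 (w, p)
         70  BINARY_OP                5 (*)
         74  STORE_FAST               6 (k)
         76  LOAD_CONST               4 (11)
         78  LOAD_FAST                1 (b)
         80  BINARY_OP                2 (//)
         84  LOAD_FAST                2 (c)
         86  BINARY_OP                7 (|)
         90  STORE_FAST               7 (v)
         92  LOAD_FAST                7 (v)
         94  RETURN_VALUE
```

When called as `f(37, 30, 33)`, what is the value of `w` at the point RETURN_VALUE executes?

36

LOAD_CONST → push 4. Stack: [4]
LOAD_FAST c → push 33. Stack: [4, 33]
BINARY_OP * → 4 * 33 = 132. Stack: [132]
LOAD_FAST_LOAD_FAST b,c → push 30,33. Stack: [132, 30, 33]
BINARY_OP * → 30 * 33 = 990. Stack: [132, 990]
BINARY_OP + → 132 + 990 = 1122. Stack: [1122]
STORE_FAST q → q=1122. Stack: []
LOAD_FAST_LOAD_FAST c,a → push 33,37. Stack: [33, 37]
BINARY_OP * → 33 * 37 = 1221. Stack: [1221]
STORE_FAST q → q=1221. Stack: []
LOAD_FAST_LOAD_FAST c,a → push 33,37. Stack: [33, 37]
BINARY_OP | → 33 | 37 = 37. Stack: [37]
LOAD_FAST b → push 30. Stack: [37, 30]
LOAD_CONST → push 9. Stack: [37, 30, 9]
BINARY_OP - → 30 - 9 = 21. Stack: [37, 21]
BINARY_OP | → 37 | 21 = 53. Stack: [53]
STORE_FAST p → p=53. Stack: []
LOAD_CONST → push 3. Stack: [3]
LOAD_FAST b → push 30. Stack: [3, 30]
BINARY_OP % → 3 % 30 = 3. Stack: [3]
STORE_FAST p → p=3. Stack: []
LOAD_FAST_LOAD_FAST p,c → push 3,33. Stack: [3, 33]
BINARY_OP + → 3 + 33 = 36. Stack: [36]
STORE_FAST w → w=36. Stack: []
LOAD_FAST_LOAD_FAST w,p → push 36,3. Stack: [36, 3]
BINARY_OP * → 36 * 3 = 108. Stack: [108]
STORE_FAST k → k=108. Stack: []
LOAD_CONST → push 11. Stack: [11]
LOAD_FAST b → push 30. Stack: [11, 30]
BINARY_OP // → 11 // 30 = 0. Stack: [0]
LOAD_FAST c → push 33. Stack: [0, 33]
BINARY_OP | → 0 | 33 = 33. Stack: [33]
STORE_FAST v → v=33. Stack: []
LOAD_FAST v → push 33. Stack: [33]
RETURN_VALUE → return 33.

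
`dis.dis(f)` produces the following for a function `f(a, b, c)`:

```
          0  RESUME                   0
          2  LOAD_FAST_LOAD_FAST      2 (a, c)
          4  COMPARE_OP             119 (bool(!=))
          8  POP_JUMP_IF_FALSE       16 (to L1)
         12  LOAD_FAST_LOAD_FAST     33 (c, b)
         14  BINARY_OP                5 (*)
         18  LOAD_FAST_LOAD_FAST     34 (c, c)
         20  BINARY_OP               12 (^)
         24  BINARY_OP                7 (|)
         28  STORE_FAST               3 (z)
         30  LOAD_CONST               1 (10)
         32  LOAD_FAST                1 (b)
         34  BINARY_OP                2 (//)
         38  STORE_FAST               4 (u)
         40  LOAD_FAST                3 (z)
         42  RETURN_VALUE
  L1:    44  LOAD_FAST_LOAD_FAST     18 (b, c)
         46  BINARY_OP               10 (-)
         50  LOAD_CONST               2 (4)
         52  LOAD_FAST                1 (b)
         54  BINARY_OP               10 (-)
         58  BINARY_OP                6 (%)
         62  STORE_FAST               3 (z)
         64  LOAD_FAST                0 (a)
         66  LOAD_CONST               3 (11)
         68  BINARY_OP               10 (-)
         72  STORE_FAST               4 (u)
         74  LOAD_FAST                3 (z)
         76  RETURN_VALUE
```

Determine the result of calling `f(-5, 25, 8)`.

200

LOAD_FAST_LOAD_FAST a,c → push -5,8. Stack: [-5, 8]
COMPARE_OP bool(!=) → -5 vs 8 = True. Stack: [True]
POP_JUMP_IF_FALSE → pop True; no jump. Stack: []
LOAD_FAST_LOAD_FAST c,b → push 8,25. Stack: [8, 25]
BINARY_OP * → 8 * 25 = 200. Stack: [200]
LOAD_FAST_LOAD_FAST c,c → push 8,8. Stack: [200, 8, 8]
BINARY_OP ^ → 8 ^ 8 = 0. Stack: [200, 0]
BINARY_OP | → 200 | 0 = 200. Stack: [200]
STORE_FAST z → z=200. Stack: []
LOAD_CONST → push 10. Stack: [10]
LOAD_FAST b → push 25. Stack: [10, 25]
BINARY_OP // → 10 // 25 = 0. Stack: [0]
STORE_FAST u → u=0. Stack: []
LOAD_FAST z → push 200. Stack: [200]
RETURN_VALUE → return 200.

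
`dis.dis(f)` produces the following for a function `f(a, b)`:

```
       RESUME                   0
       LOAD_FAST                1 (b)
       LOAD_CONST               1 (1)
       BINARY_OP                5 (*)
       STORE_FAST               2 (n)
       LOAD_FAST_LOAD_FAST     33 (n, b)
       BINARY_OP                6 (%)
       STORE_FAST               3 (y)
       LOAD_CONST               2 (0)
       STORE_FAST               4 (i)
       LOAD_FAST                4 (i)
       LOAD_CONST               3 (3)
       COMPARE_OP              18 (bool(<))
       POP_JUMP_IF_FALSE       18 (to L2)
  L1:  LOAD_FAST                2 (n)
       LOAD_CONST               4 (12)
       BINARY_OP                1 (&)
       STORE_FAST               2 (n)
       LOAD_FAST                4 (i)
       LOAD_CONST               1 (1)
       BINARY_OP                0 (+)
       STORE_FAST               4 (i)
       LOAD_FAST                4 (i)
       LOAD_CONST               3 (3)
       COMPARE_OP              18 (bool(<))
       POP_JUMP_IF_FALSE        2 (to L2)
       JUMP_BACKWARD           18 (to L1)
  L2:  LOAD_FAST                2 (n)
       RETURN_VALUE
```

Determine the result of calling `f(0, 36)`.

LOAD_FAST b → push 36. Stack: [36]
LOAD_CONST → push 1. Stack: [36, 1]
BINARY_OP * → 36 * 1 = 36. Stack: [36]
STORE_FAST n → n=36. Stack: []
LOAD_FAST_LOAD_FAST n,b → push 36,36. Stack: [36, 36]
BINARY_OP % → 36 % 36 = 0. Stack: [0]
STORE_FAST y → y=0. Stack: []
LOAD_CONST → push 0. Stack: [0]
STORE_FAST i → i=0. Stack: []
LOAD_FAST i → push 0. Stack: [0]
LOAD_CONST → push 3. Stack: [0, 3]
COMPARE_OP bool(<) → 0 vs 3 = True. Stack: [True]
POP_JUMP_IF_FALSE → pop True; no jump. Stack: []
LOAD_FAST n → push 36. Stack: [36]
LOAD_CONST → push 12. Stack: [36, 12]
BINARY_OP & → 36 & 12 = 4. Stack: [4]
STORE_FAST n → n=4. Stack: []
LOAD_FAST i → push 0. Stack: [0]
LOAD_CONST → push 1. Stack: [0, 1]
BINARY_OP + → 0 + 1 = 1. Stack: [1]
STORE_FAST i → i=1. Stack: []
LOAD_FAST i → push 1. Stack: [1]
LOAD_CONST → push 3. Stack: [1, 3]
COMPARE_OP bool(<) → 1 vs 3 = True. Stack: [True]
POP_JUMP_IF_FALSE → pop True; no jump. Stack: []
LOAD_FAST n → push 4. Stack: [4]
LOAD_CONST → push 12. Stack: [4, 12]
BINARY_OP & → 4 & 12 = 4. Stack: [4]
STORE_FAST n → n=4. Stack: []
LOAD_FAST i → push 1. Stack: [1]
LOAD_CONST → push 1. Stack: [1, 1]
BINARY_OP + → 1 + 1 = 2. Stack: [2]
STORE_FAST i → i=2. Stack: []
LOAD_FAST i → push 2. Stack: [2]
LOAD_CONST → push 3. Stack: [2, 3]
COMPARE_OP bool(<) → 2 vs 3 = True. Stack: [True]
POP_JUMP_IF_FALSE → pop True; no jump. Stack: []
LOAD_FAST n → push 4. Stack: [4]
LOAD_CONST → push 12. Stack: [4, 12]
BINARY_OP & → 4 & 12 = 4. Stack: [4]
STORE_FAST n → n=4. Stack: []
LOAD_FAST i → push 2. Stack: [2]
LOAD_CONST → push 1. Stack: [2, 1]
BINARY_OP + → 2 + 1 = 3. Stack: [3]
STORE_FAST i → i=3. Stack: []
LOAD_FAST i → push 3. Stack: [3]
LOAD_CONST → push 3. Stack: [3, 3]
COMPARE_OP bool(<) → 3 vs 3 = False. Stack: [False]
POP_JUMP_IF_FALSE → pop False; jump. Stack: []
LOAD_FAST n → push 4. Stack: [4]
RETURN_VALUE → return 4.

4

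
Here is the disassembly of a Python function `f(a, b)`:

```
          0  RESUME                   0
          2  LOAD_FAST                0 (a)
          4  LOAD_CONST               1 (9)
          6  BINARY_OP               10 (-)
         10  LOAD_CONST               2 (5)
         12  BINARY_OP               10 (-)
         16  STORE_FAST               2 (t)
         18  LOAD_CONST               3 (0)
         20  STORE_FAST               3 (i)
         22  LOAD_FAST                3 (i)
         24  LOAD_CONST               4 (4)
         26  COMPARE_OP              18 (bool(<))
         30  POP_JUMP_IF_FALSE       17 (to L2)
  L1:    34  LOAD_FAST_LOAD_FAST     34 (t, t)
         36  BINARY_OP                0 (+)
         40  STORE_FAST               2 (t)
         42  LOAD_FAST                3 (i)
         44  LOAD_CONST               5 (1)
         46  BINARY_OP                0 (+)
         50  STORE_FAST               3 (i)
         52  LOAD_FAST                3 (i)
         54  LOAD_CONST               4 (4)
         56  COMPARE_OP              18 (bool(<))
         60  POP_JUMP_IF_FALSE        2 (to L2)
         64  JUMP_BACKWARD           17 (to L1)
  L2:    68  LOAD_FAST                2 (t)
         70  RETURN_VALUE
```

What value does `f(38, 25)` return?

LOAD_FAST a → push 38. Stack: [38]
LOAD_CONST → push 9. Stack: [38, 9]
BINARY_OP - → 38 - 9 = 29. Stack: [29]
LOAD_CONST → push 5. Stack: [29, 5]
BINARY_OP - → 29 - 5 = 24. Stack: [24]
STORE_FAST t → t=24. Stack: []
LOAD_CONST → push 0. Stack: [0]
STORE_FAST i → i=0. Stack: []
LOAD_FAST i → push 0. Stack: [0]
LOAD_CONST → push 4. Stack: [0, 4]
COMPARE_OP bool(<) → 0 vs 4 = True. Stack: [True]
POP_JUMP_IF_FALSE → pop True; no jump. Stack: []
LOAD_FAST_LOAD_FAST t,t → push 24,24. Stack: [24, 24]
BINARY_OP + → 24 + 24 = 48. Stack: [48]
STORE_FAST t → t=48. Stack: []
LOAD_FAST i → push 0. Stack: [0]
LOAD_CONST → push 1. Stack: [0, 1]
BINARY_OP + → 0 + 1 = 1. Stack: [1]
STORE_FAST i → i=1. Stack: []
LOAD_FAST i → push 1. Stack: [1]
LOAD_CONST → push 4. Stack: [1, 4]
COMPARE_OP bool(<) → 1 vs 4 = True. Stack: [True]
POP_JUMP_IF_FALSE → pop True; no jump. Stack: []
LOAD_FAST_LOAD_FAST t,t → push 48,48. Stack: [48, 48]
BINARY_OP + → 48 + 48 = 96. Stack: [96]
STORE_FAST t → t=96. Stack: []
LOAD_FAST i → push 1. Stack: [1]
LOAD_CONST → push 1. Stack: [1, 1]
BINARY_OP + → 1 + 1 = 2. Stack: [2]
STORE_FAST i → i=2. Stack: []
LOAD_FAST i → push 2. Stack: [2]
LOAD_CONST → push 4. Stack: [2, 4]
COMPARE_OP bool(<) → 2 vs 4 = True. Stack: [True]
POP_JUMP_IF_FALSE → pop True; no jump. Stack: []
LOAD_FAST_LOAD_FAST t,t → push 96,96. Stack: [96, 96]
BINARY_OP + → 96 + 96 = 192. Stack: [192]
STORE_FAST t → t=192. Stack: []
LOAD_FAST i → push 2. Stack: [2]
LOAD_CONST → push 1. Stack: [2, 1]
BINARY_OP + → 2 + 1 = 3. Stack: [3]
STORE_FAST i → i=3. Stack: []
LOAD_FAST i → push 3. Stack: [3]
LOAD_CONST → push 4. Stack: [3, 4]
COMPARE_OP bool(<) → 3 vs 4 = True. Stack: [True]
POP_JUMP_IF_FALSE → pop True; no jump. Stack: []
LOAD_FAST_LOAD_FAST t,t → push 192,192. Stack: [192, 192]
BINARY_OP + → 192 + 192 = 384. Stack: [384]
STORE_FAST t → t=384. Stack: []
LOAD_FAST i → push 3. Stack: [3]
LOAD_CONST → push 1. Stack: [3, 1]
BINARY_OP + → 3 + 1 = 4. Stack: [4]
STORE_FAST i → i=4. Stack: []
LOAD_FAST i → push 4. Stack: [4]
LOAD_CONST → push 4. Stack: [4, 4]
COMPARE_OP bool(<) → 4 vs 4 = False. Stack: [False]
POP_JUMP_IF_FALSE → pop False; jump. Stack: []
LOAD_FAST t → push 384. Stack: [384]
RETURN_VALUE → return 384.

384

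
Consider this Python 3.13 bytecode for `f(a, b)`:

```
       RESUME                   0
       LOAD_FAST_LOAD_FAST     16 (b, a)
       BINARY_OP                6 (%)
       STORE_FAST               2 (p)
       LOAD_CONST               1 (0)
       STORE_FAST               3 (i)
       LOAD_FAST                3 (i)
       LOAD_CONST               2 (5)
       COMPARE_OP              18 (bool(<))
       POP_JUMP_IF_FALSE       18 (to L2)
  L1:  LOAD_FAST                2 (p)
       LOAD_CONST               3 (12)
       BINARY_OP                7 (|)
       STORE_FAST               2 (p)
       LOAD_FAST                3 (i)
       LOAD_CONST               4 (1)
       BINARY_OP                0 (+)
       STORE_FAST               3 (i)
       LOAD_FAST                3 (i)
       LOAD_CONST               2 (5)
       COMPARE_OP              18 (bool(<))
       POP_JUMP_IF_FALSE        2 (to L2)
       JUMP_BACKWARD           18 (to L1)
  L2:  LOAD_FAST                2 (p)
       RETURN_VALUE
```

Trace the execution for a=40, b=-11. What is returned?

LOAD_FAST_LOAD_FAST b,a → push -11,40
BINARY_OP % → -11 % 40 = 29
STORE_FAST p → p=29
LOAD_CONST → push 0
STORE_FAST i → i=0
LOAD_FAST i → push 0
LOAD_CONST → push 5
COMPARE_OP bool(<) → 0 vs 5 = True
POP_JUMP_IF_FALSE → pop True; no jump
LOAD_FAST p → push 29
LOAD_CONST → push 12
BINARY_OP | → 29 | 12 = 29
STORE_FAST p → p=29
LOAD_FAST i → push 0
LOAD_CONST → push 1
BINARY_OP + → 0 + 1 = 1
STORE_FAST i → i=1
LOAD_FAST i → push 1
LOAD_CONST → push 5
COMPARE_OP bool(<) → 1 vs 5 = True
POP_JUMP_IF_FALSE → pop True; no jump
LOAD_FAST p → push 29
LOAD_CONST → push 12
BINARY_OP | → 29 | 12 = 29
STORE_FAST p → p=29
LOAD_FAST i → push 1
LOAD_CONST → push 1
BINARY_OP + → 1 + 1 = 2
STORE_FAST i → i=2
LOAD_FAST i → push 2
LOAD_CONST → push 5
COMPARE_OP bool(<) → 2 vs 5 = True
POP_JUMP_IF_FALSE → pop True; no jump
LOAD_FAST p → push 29
LOAD_CONST → push 12
BINARY_OP | → 29 | 12 = 29
STORE_FAST p → p=29
LOAD_FAST i → push 2
LOAD_CONST → push 1
BINARY_OP + → 2 + 1 = 3
STORE_FAST i → i=3
LOAD_FAST i → push 3
LOAD_CONST → push 5
COMPARE_OP bool(<) → 3 vs 5 = True
POP_JUMP_IF_FALSE → pop True; no jump
LOAD_FAST p → push 29
LOAD_CONST → push 12
BINARY_OP | → 29 | 12 = 29
STORE_FAST p → p=29
LOAD_FAST i → push 3
LOAD_CONST → push 1
BINARY_OP + → 3 + 1 = 4
STORE_FAST i → i=4
LOAD_FAST i → push 4
LOAD_CONST → push 5
COMPARE_OP bool(<) → 4 vs 5 = True
POP_JUMP_IF_FALSE → pop True; no jump
LOAD_FAST p → push 29
LOAD_CONST → push 12
BINARY_OP | → 29 | 12 = 29
STORE_FAST p → p=29
LOAD_FAST i → push 4
LOAD_CONST → push 1
BINARY_OP + → 4 + 1 = 5
STORE_FAST i → i=5
LOAD_FAST i → push 5
LOAD_CONST → push 5
COMPARE_OP bool(<) → 5 vs 5 = False
POP_JUMP_IF_FALSE → pop False; jump
LOAD_FAST p → push 29
RETURN_VALUE → return 29.

29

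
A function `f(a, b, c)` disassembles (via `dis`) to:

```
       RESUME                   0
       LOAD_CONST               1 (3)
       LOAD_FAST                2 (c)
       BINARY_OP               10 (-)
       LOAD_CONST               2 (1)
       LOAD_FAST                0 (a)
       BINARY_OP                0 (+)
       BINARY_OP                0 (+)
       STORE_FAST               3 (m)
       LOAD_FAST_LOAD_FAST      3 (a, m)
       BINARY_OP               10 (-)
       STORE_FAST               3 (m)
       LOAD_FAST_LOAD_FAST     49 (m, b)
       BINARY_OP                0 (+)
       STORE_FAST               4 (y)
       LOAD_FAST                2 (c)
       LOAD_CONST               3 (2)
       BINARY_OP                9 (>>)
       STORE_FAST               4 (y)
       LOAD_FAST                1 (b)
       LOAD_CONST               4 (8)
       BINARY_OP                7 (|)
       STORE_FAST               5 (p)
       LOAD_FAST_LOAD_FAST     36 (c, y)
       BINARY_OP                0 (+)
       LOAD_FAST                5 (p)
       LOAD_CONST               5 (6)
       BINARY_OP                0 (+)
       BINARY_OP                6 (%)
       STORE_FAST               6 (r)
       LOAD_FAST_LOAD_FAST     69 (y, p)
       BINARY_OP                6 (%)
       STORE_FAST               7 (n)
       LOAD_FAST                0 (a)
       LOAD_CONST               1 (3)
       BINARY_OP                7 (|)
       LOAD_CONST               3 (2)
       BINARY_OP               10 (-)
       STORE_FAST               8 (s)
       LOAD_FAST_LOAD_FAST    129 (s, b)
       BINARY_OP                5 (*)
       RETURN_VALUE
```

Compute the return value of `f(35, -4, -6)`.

LOAD_CONST → push 3. Stack: [3]
LOAD_FAST c → push -6. Stack: [3, -6]
BINARY_OP - → 3 - -6 = 9. Stack: [9]
LOAD_CONST → push 1. Stack: [9, 1]
LOAD_FAST a → push 35. Stack: [9, 1, 35]
BINARY_OP + → 1 + 35 = 36. Stack: [9, 36]
BINARY_OP + → 9 + 36 = 45. Stack: [45]
STORE_FAST m → m=45. Stack: []
LOAD_FAST_LOAD_FAST a,m → push 35,45. Stack: [35, 45]
BINARY_OP - → 35 - 45 = -10. Stack: [-10]
STORE_FAST m → m=-10. Stack: []
LOAD_FAST_LOAD_FAST m,b → push -10,-4. Stack: [-10, -4]
BINARY_OP + → -10 + -4 = -14. Stack: [-14]
STORE_FAST y → y=-14. Stack: []
LOAD_FAST c → push -6. Stack: [-6]
LOAD_CONST → push 2. Stack: [-6, 2]
BINARY_OP >> → -6 >> 2 = -2. Stack: [-2]
STORE_FAST y → y=-2. Stack: []
LOAD_FAST b → push -4. Stack: [-4]
LOAD_CONST → push 8. Stack: [-4, 8]
BINARY_OP | → -4 | 8 = -4. Stack: [-4]
STORE_FAST p → p=-4. Stack: []
LOAD_FAST_LOAD_FAST c,y → push -6,-2. Stack: [-6, -2]
BINARY_OP + → -6 + -2 = -8. Stack: [-8]
LOAD_FAST p → push -4. Stack: [-8, -4]
LOAD_CONST → push 6. Stack: [-8, -4, 6]
BINARY_OP + → -4 + 6 = 2. Stack: [-8, 2]
BINARY_OP % → -8 % 2 = 0. Stack: [0]
STORE_FAST r → r=0. Stack: []
LOAD_FAST_LOAD_FAST y,p → push -2,-4. Stack: [-2, -4]
BINARY_OP % → -2 % -4 = -2. Stack: [-2]
STORE_FAST n → n=-2. Stack: []
LOAD_FAST a → push 35. Stack: [35]
LOAD_CONST → push 3. Stack: [35, 3]
BINARY_OP | → 35 | 3 = 35. Stack: [35]
LOAD_CONST → push 2. Stack: [35, 2]
BINARY_OP - → 35 - 2 = 33. Stack: [33]
STORE_FAST s → s=33. Stack: []
LOAD_FAST_LOAD_FAST s,b → push 33,-4. Stack: [33, -4]
BINARY_OP * → 33 * -4 = -132. Stack: [-132]
RETURN_VALUE → return -132.

-132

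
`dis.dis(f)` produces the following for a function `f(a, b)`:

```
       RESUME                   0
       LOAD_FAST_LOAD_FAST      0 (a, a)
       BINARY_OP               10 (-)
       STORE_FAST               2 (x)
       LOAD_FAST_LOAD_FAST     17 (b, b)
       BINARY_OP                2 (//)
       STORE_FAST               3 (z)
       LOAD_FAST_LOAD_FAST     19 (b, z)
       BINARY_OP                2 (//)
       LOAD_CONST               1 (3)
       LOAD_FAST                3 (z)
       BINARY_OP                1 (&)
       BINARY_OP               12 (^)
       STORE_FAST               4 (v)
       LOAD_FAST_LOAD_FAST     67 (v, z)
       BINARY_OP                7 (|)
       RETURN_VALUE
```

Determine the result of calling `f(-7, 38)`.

LOAD_FAST_LOAD_FAST a,a → push -7,-7. Stack: [-7, -7]
BINARY_OP - → -7 - -7 = 0. Stack: [0]
STORE_FAST x → x=0. Stack: []
LOAD_FAST_LOAD_FAST b,b → push 38,38. Stack: [38, 38]
BINARY_OP // → 38 // 38 = 1. Stack: [1]
STORE_FAST z → z=1. Stack: []
LOAD_FAST_LOAD_FAST b,z → push 38,1. Stack: [38, 1]
BINARY_OP // → 38 // 1 = 38. Stack: [38]
LOAD_CONST → push 3. Stack: [38, 3]
LOAD_FAST z → push 1. Stack: [38, 3, 1]
BINARY_OP & → 3 & 1 = 1. Stack: [38, 1]
BINARY_OP ^ → 38 ^ 1 = 39. Stack: [39]
STORE_FAST v → v=39. Stack: []
LOAD_FAST_LOAD_FAST v,z → push 39,1. Stack: [39, 1]
BINARY_OP | → 39 | 1 = 39. Stack: [39]
RETURN_VALUE → return 39.

39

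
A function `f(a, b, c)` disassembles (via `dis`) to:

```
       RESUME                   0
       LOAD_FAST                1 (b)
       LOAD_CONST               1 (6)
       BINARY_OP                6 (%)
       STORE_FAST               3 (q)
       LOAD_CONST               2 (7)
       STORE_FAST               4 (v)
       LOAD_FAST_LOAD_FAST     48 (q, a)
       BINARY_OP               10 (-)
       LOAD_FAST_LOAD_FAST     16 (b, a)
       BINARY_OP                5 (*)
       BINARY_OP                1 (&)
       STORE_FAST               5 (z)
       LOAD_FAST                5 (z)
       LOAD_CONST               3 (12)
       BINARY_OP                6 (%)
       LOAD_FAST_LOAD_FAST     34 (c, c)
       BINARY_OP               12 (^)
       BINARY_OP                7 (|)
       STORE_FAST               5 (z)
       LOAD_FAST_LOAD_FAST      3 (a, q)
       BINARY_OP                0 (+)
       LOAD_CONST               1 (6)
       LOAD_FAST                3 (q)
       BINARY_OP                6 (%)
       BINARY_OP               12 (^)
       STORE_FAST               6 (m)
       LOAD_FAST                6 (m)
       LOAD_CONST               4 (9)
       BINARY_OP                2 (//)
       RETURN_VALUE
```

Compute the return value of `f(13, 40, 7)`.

LOAD_FAST b → push 40. Stack: [40]
LOAD_CONST → push 6. Stack: [40, 6]
BINARY_OP % → 40 % 6 = 4. Stack: [4]
STORE_FAST q → q=4. Stack: []
LOAD_CONST → push 7. Stack: [7]
STORE_FAST v → v=7. Stack: []
LOAD_FAST_LOAD_FAST q,a → push 4,13. Stack: [4, 13]
BINARY_OP - → 4 - 13 = -9. Stack: [-9]
LOAD_FAST_LOAD_FAST b,a → push 40,13. Stack: [-9, 40, 13]
BINARY_OP * → 40 * 13 = 520. Stack: [-9, 520]
BINARY_OP & → -9 & 520 = 512. Stack: [512]
STORE_FAST z → z=512. Stack: []
LOAD_FAST z → push 512. Stack: [512]
LOAD_CONST → push 12. Stack: [512, 12]
BINARY_OP % → 512 % 12 = 8. Stack: [8]
LOAD_FAST_LOAD_FAST c,c → push 7,7. Stack: [8, 7, 7]
BINARY_OP ^ → 7 ^ 7 = 0. Stack: [8, 0]
BINARY_OP | → 8 | 0 = 8. Stack: [8]
STORE_FAST z → z=8. Stack: []
LOAD_FAST_LOAD_FAST a,q → push 13,4. Stack: [13, 4]
BINARY_OP + → 13 + 4 = 17. Stack: [17]
LOAD_CONST → push 6. Stack: [17, 6]
LOAD_FAST q → push 4. Stack: [17, 6, 4]
BINARY_OP % → 6 % 4 = 2. Stack: [17, 2]
BINARY_OP ^ → 17 ^ 2 = 19. Stack: [19]
STORE_FAST m → m=19. Stack: []
LOAD_FAST m → push 19. Stack: [19]
LOAD_CONST → push 9. Stack: [19, 9]
BINARY_OP // → 19 // 9 = 2. Stack: [2]
RETURN_VALUE → return 2.

2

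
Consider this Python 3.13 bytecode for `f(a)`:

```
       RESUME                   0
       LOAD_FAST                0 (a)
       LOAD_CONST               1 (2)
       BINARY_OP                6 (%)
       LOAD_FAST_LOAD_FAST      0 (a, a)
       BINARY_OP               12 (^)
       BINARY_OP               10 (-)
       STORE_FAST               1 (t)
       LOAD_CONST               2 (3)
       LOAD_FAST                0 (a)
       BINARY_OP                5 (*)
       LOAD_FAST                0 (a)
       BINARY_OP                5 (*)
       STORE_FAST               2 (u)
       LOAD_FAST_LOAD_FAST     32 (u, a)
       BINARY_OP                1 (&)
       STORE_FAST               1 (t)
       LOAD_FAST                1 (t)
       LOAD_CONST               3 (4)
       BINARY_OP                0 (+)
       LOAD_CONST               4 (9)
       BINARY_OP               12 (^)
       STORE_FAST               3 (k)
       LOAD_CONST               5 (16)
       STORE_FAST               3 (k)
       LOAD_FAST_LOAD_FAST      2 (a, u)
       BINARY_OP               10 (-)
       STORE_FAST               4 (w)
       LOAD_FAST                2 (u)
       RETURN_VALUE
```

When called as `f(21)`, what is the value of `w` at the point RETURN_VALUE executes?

-1302

LOAD_FAST a → push 21. Stack: [21]
LOAD_CONST → push 2. Stack: [21, 2]
BINARY_OP % → 21 % 2 = 1. Stack: [1]
LOAD_FAST_LOAD_FAST a,a → push 21,21. Stack: [1, 21, 21]
BINARY_OP ^ → 21 ^ 21 = 0. Stack: [1, 0]
BINARY_OP - → 1 - 0 = 1. Stack: [1]
STORE_FAST t → t=1. Stack: []
LOAD_CONST → push 3. Stack: [3]
LOAD_FAST a → push 21. Stack: [3, 21]
BINARY_OP * → 3 * 21 = 63. Stack: [63]
LOAD_FAST a → push 21. Stack: [63, 21]
BINARY_OP * → 63 * 21 = 1323. Stack: [1323]
STORE_FAST u → u=1323. Stack: []
LOAD_FAST_LOAD_FAST u,a → push 1323,21. Stack: [1323, 21]
BINARY_OP & → 1323 & 21 = 1. Stack: [1]
STORE_FAST t → t=1. Stack: []
LOAD_FAST t → push 1. Stack: [1]
LOAD_CONST → push 4. Stack: [1, 4]
BINARY_OP + → 1 + 4 = 5. Stack: [5]
LOAD_CONST → push 9. Stack: [5, 9]
BINARY_OP ^ → 5 ^ 9 = 12. Stack: [12]
STORE_FAST k → k=12. Stack: []
LOAD_CONST → push 16. Stack: [16]
STORE_FAST k → k=16. Stack: []
LOAD_FAST_LOAD_FAST a,u → push 21,1323. Stack: [21, 1323]
BINARY_OP - → 21 - 1323 = -1302. Stack: [-1302]
STORE_FAST w → w=-1302. Stack: []
LOAD_FAST u → push 1323. Stack: [1323]
RETURN_VALUE → return 1323.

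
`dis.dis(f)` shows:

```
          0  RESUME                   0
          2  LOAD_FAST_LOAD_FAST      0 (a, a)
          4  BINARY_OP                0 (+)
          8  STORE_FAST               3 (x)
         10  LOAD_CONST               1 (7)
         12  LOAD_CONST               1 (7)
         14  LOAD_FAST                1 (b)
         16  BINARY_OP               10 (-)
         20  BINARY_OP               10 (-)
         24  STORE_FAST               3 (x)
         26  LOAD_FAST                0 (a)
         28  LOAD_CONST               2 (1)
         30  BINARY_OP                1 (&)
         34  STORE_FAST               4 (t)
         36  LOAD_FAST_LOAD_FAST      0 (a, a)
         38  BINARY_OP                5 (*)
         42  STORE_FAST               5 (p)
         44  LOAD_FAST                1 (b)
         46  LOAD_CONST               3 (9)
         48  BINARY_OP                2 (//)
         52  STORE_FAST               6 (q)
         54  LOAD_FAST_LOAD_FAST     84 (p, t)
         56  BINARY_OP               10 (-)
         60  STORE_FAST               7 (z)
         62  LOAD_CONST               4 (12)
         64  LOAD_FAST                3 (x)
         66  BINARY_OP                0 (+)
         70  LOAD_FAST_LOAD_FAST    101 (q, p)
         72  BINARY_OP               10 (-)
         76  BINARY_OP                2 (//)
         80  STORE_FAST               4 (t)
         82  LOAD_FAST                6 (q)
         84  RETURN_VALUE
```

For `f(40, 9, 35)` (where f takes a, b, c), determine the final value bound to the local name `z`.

LOAD_FAST_LOAD_FAST a,a → push 40,40. Stack: [40, 40]
BINARY_OP + → 40 + 40 = 80. Stack: [80]
STORE_FAST x → x=80. Stack: []
LOAD_CONST → push 7. Stack: [7]
LOAD_CONST → push 7. Stack: [7, 7]
LOAD_FAST b → push 9. Stack: [7, 7, 9]
BINARY_OP - → 7 - 9 = -2. Stack: [7, -2]
BINARY_OP - → 7 - -2 = 9. Stack: [9]
STORE_FAST x → x=9. Stack: []
LOAD_FAST a → push 40. Stack: [40]
LOAD_CONST → push 1. Stack: [40, 1]
BINARY_OP & → 40 & 1 = 0. Stack: [0]
STORE_FAST t → t=0. Stack: []
LOAD_FAST_LOAD_FAST a,a → push 40,40. Stack: [40, 40]
BINARY_OP * → 40 * 40 = 1600. Stack: [1600]
STORE_FAST p → p=1600. Stack: []
LOAD_FAST b → push 9. Stack: [9]
LOAD_CONST → push 9. Stack: [9, 9]
BINARY_OP // → 9 // 9 = 1. Stack: [1]
STORE_FAST q → q=1. Stack: []
LOAD_FAST_LOAD_FAST p,t → push 1600,0. Stack: [1600, 0]
BINARY_OP - → 1600 - 0 = 1600. Stack: [1600]
STORE_FAST z → z=1600. Stack: []
LOAD_CONST → push 12. Stack: [12]
LOAD_FAST x → push 9. Stack: [12, 9]
BINARY_OP + → 12 + 9 = 21. Stack: [21]
LOAD_FAST_LOAD_FAST q,p → push 1,1600. Stack: [21, 1, 1600]
BINARY_OP - → 1 - 1600 = -1599. Stack: [21, -1599]
BINARY_OP // → 21 // -1599 = -1. Stack: [-1]
STORE_FAST t → t=-1. Stack: []
LOAD_FAST q → push 1. Stack: [1]
RETURN_VALUE → return 1.

1600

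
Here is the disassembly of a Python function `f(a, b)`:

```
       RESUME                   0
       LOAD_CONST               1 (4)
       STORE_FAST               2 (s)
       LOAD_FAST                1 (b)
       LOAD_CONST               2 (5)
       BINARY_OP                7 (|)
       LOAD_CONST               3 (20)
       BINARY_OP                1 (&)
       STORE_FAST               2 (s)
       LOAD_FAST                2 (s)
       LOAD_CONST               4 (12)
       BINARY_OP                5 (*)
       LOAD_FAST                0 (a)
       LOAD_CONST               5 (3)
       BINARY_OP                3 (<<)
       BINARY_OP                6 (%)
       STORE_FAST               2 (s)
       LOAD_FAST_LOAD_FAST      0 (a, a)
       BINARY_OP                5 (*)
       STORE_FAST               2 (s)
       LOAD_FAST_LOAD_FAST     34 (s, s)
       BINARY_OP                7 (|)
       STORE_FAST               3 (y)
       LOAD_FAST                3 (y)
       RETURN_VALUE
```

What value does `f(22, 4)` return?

484

LOAD_CONST → push 4. Stack: [4]
STORE_FAST s → s=4. Stack: []
LOAD_FAST b → push 4. Stack: [4]
LOAD_CONST → push 5. Stack: [4, 5]
BINARY_OP | → 4 | 5 = 5. Stack: [5]
LOAD_CONST → push 20. Stack: [5, 20]
BINARY_OP & → 5 & 20 = 4. Stack: [4]
STORE_FAST s → s=4. Stack: []
LOAD_FAST s → push 4. Stack: [4]
LOAD_CONST → push 12. Stack: [4, 12]
BINARY_OP * → 4 * 12 = 48. Stack: [48]
LOAD_FAST a → push 22. Stack: [48, 22]
LOAD_CONST → push 3. Stack: [48, 22, 3]
BINARY_OP << → 22 << 3 = 176. Stack: [48, 176]
BINARY_OP % → 48 % 176 = 48. Stack: [48]
STORE_FAST s → s=48. Stack: []
LOAD_FAST_LOAD_FAST a,a → push 22,22. Stack: [22, 22]
BINARY_OP * → 22 * 22 = 484. Stack: [484]
STORE_FAST s → s=484. Stack: []
LOAD_FAST_LOAD_FAST s,s → push 484,484. Stack: [484, 484]
BINARY_OP | → 484 | 484 = 484. Stack: [484]
STORE_FAST y → y=484. Stack: []
LOAD_FAST y → push 484. Stack: [484]
RETURN_VALUE → return 484.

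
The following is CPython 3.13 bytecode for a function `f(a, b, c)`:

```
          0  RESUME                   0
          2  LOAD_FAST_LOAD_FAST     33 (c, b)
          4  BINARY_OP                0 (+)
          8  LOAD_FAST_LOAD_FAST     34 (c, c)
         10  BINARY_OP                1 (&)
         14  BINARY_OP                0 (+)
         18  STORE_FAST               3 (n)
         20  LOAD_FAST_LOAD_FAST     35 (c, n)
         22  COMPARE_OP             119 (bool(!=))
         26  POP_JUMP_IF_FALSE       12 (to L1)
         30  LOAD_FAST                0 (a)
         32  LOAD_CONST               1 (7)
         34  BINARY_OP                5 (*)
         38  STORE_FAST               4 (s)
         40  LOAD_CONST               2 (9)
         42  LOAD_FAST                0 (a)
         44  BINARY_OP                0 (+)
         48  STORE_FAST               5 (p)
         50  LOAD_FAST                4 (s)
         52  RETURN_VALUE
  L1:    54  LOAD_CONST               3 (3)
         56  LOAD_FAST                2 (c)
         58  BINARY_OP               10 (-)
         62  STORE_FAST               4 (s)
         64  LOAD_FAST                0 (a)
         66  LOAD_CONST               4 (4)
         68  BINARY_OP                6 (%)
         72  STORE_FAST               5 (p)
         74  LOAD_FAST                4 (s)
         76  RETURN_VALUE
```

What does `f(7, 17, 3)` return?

LOAD_FAST_LOAD_FAST c,b → push 3,17. Stack: [3, 17]
BINARY_OP + → 3 + 17 = 20. Stack: [20]
LOAD_FAST_LOAD_FAST c,c → push 3,3. Stack: [20, 3, 3]
BINARY_OP & → 3 & 3 = 3. Stack: [20, 3]
BINARY_OP + → 20 + 3 = 23. Stack: [23]
STORE_FAST n → n=23. Stack: []
LOAD_FAST_LOAD_FAST c,n → push 3,23. Stack: [3, 23]
COMPARE_OP bool(!=) → 3 vs 23 = True. Stack: [True]
POP_JUMP_IF_FALSE → pop True; no jump. Stack: []
LOAD_FAST a → push 7. Stack: [7]
LOAD_CONST → push 7. Stack: [7, 7]
BINARY_OP * → 7 * 7 = 49. Stack: [49]
STORE_FAST s → s=49. Stack: []
LOAD_CONST → push 9. Stack: [9]
LOAD_FAST a → push 7. Stack: [9, 7]
BINARY_OP + → 9 + 7 = 16. Stack: [16]
STORE_FAST p → p=16. Stack: []
LOAD_FAST s → push 49. Stack: [49]
RETURN_VALUE → return 49.

49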